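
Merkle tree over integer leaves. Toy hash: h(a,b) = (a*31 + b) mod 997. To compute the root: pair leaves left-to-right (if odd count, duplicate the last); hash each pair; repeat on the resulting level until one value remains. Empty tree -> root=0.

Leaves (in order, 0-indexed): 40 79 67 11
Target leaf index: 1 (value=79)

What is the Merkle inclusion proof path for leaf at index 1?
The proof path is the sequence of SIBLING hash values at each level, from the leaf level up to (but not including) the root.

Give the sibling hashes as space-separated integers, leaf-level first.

Answer: 40 94

Derivation:
L0 (leaves): [40, 79, 67, 11], target index=1
L1: h(40,79)=(40*31+79)%997=322 [pair 0] h(67,11)=(67*31+11)%997=94 [pair 1] -> [322, 94]
  Sibling for proof at L0: 40
L2: h(322,94)=(322*31+94)%997=106 [pair 0] -> [106]
  Sibling for proof at L1: 94
Root: 106
Proof path (sibling hashes from leaf to root): [40, 94]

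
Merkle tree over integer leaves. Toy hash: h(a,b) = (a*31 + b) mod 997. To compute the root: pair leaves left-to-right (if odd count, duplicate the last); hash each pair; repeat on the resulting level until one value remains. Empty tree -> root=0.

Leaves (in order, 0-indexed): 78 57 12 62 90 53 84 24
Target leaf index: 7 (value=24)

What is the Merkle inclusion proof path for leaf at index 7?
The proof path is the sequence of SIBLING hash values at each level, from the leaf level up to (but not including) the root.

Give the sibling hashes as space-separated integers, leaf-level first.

Answer: 84 849 390

Derivation:
L0 (leaves): [78, 57, 12, 62, 90, 53, 84, 24], target index=7
L1: h(78,57)=(78*31+57)%997=481 [pair 0] h(12,62)=(12*31+62)%997=434 [pair 1] h(90,53)=(90*31+53)%997=849 [pair 2] h(84,24)=(84*31+24)%997=634 [pair 3] -> [481, 434, 849, 634]
  Sibling for proof at L0: 84
L2: h(481,434)=(481*31+434)%997=390 [pair 0] h(849,634)=(849*31+634)%997=34 [pair 1] -> [390, 34]
  Sibling for proof at L1: 849
L3: h(390,34)=(390*31+34)%997=160 [pair 0] -> [160]
  Sibling for proof at L2: 390
Root: 160
Proof path (sibling hashes from leaf to root): [84, 849, 390]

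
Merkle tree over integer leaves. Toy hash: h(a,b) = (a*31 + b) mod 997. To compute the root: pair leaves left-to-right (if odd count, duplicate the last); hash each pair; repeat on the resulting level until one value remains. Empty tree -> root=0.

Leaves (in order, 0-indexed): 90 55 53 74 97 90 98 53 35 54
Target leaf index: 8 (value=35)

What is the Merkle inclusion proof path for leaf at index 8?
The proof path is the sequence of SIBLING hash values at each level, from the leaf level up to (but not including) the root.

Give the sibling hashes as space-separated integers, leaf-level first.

Answer: 54 142 556 55

Derivation:
L0 (leaves): [90, 55, 53, 74, 97, 90, 98, 53, 35, 54], target index=8
L1: h(90,55)=(90*31+55)%997=851 [pair 0] h(53,74)=(53*31+74)%997=720 [pair 1] h(97,90)=(97*31+90)%997=106 [pair 2] h(98,53)=(98*31+53)%997=100 [pair 3] h(35,54)=(35*31+54)%997=142 [pair 4] -> [851, 720, 106, 100, 142]
  Sibling for proof at L0: 54
L2: h(851,720)=(851*31+720)%997=182 [pair 0] h(106,100)=(106*31+100)%997=395 [pair 1] h(142,142)=(142*31+142)%997=556 [pair 2] -> [182, 395, 556]
  Sibling for proof at L1: 142
L3: h(182,395)=(182*31+395)%997=55 [pair 0] h(556,556)=(556*31+556)%997=843 [pair 1] -> [55, 843]
  Sibling for proof at L2: 556
L4: h(55,843)=(55*31+843)%997=554 [pair 0] -> [554]
  Sibling for proof at L3: 55
Root: 554
Proof path (sibling hashes from leaf to root): [54, 142, 556, 55]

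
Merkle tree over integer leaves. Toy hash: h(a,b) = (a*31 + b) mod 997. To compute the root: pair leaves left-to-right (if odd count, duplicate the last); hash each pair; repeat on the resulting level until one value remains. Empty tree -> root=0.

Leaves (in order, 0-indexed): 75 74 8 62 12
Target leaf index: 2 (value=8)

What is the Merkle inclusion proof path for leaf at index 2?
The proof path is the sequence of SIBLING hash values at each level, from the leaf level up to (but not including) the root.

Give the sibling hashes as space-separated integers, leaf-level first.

Answer: 62 405 324

Derivation:
L0 (leaves): [75, 74, 8, 62, 12], target index=2
L1: h(75,74)=(75*31+74)%997=405 [pair 0] h(8,62)=(8*31+62)%997=310 [pair 1] h(12,12)=(12*31+12)%997=384 [pair 2] -> [405, 310, 384]
  Sibling for proof at L0: 62
L2: h(405,310)=(405*31+310)%997=901 [pair 0] h(384,384)=(384*31+384)%997=324 [pair 1] -> [901, 324]
  Sibling for proof at L1: 405
L3: h(901,324)=(901*31+324)%997=339 [pair 0] -> [339]
  Sibling for proof at L2: 324
Root: 339
Proof path (sibling hashes from leaf to root): [62, 405, 324]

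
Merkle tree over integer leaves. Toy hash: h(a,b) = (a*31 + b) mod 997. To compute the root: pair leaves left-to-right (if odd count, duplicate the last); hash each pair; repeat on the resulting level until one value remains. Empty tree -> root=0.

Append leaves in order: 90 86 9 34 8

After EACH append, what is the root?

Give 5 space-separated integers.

Answer: 90 882 711 736 101

Derivation:
After append 90 (leaves=[90]):
  L0: [90]
  root=90
After append 86 (leaves=[90, 86]):
  L0: [90, 86]
  L1: h(90,86)=(90*31+86)%997=882 -> [882]
  root=882
After append 9 (leaves=[90, 86, 9]):
  L0: [90, 86, 9]
  L1: h(90,86)=(90*31+86)%997=882 h(9,9)=(9*31+9)%997=288 -> [882, 288]
  L2: h(882,288)=(882*31+288)%997=711 -> [711]
  root=711
After append 34 (leaves=[90, 86, 9, 34]):
  L0: [90, 86, 9, 34]
  L1: h(90,86)=(90*31+86)%997=882 h(9,34)=(9*31+34)%997=313 -> [882, 313]
  L2: h(882,313)=(882*31+313)%997=736 -> [736]
  root=736
After append 8 (leaves=[90, 86, 9, 34, 8]):
  L0: [90, 86, 9, 34, 8]
  L1: h(90,86)=(90*31+86)%997=882 h(9,34)=(9*31+34)%997=313 h(8,8)=(8*31+8)%997=256 -> [882, 313, 256]
  L2: h(882,313)=(882*31+313)%997=736 h(256,256)=(256*31+256)%997=216 -> [736, 216]
  L3: h(736,216)=(736*31+216)%997=101 -> [101]
  root=101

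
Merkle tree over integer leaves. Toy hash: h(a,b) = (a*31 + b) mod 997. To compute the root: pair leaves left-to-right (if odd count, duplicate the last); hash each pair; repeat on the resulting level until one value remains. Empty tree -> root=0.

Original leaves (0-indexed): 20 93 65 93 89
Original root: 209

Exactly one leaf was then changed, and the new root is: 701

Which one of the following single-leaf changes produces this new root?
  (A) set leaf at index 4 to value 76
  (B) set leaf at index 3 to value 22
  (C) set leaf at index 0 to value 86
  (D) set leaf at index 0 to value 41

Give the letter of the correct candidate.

Answer: D

Derivation:
Original leaves: [20, 93, 65, 93, 89]
Target new root: 701
Try each candidate change and compute the resulting root:
Candidate A: set leaf[4] = 76 -> leaves = [20, 93, 65, 93, 76]
  L0: [20, 93, 65, 93, 76]
  L1: h(20,93)=(20*31+93)%997=713 h(65,93)=(65*31+93)%997=114 h(76,76)=(76*31+76)%997=438 -> [713, 114, 438]
  L2: h(713,114)=(713*31+114)%997=283 h(438,438)=(438*31+438)%997=58 -> [283, 58]
  L3: h(283,58)=(283*31+58)%997=855 -> [855]
  root = 855 != target 701
Candidate B: set leaf[3] = 22 -> leaves = [20, 93, 65, 22, 89]
  L0: [20, 93, 65, 22, 89]
  L1: h(20,93)=(20*31+93)%997=713 h(65,22)=(65*31+22)%997=43 h(89,89)=(89*31+89)%997=854 -> [713, 43, 854]
  L2: h(713,43)=(713*31+43)%997=212 h(854,854)=(854*31+854)%997=409 -> [212, 409]
  L3: h(212,409)=(212*31+409)%997=2 -> [2]
  root = 2 != target 701
Candidate C: set leaf[0] = 86 -> leaves = [86, 93, 65, 93, 89]
  L0: [86, 93, 65, 93, 89]
  L1: h(86,93)=(86*31+93)%997=765 h(65,93)=(65*31+93)%997=114 h(89,89)=(89*31+89)%997=854 -> [765, 114, 854]
  L2: h(765,114)=(765*31+114)%997=898 h(854,854)=(854*31+854)%997=409 -> [898, 409]
  L3: h(898,409)=(898*31+409)%997=331 -> [331]
  root = 331 != target 701
Candidate D: set leaf[0] = 41 -> leaves = [41, 93, 65, 93, 89]
  L0: [41, 93, 65, 93, 89]
  L1: h(41,93)=(41*31+93)%997=367 h(65,93)=(65*31+93)%997=114 h(89,89)=(89*31+89)%997=854 -> [367, 114, 854]
  L2: h(367,114)=(367*31+114)%997=524 h(854,854)=(854*31+854)%997=409 -> [524, 409]
  L3: h(524,409)=(524*31+409)%997=701 -> [701]
  root = 701 == target 701  ** MATCH **
Candidate D produces the target root.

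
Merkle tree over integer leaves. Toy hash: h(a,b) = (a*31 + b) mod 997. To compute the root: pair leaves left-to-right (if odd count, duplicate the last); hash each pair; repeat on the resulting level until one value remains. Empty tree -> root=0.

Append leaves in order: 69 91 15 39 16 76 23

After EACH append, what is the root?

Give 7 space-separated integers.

After append 69 (leaves=[69]):
  L0: [69]
  root=69
After append 91 (leaves=[69, 91]):
  L0: [69, 91]
  L1: h(69,91)=(69*31+91)%997=236 -> [236]
  root=236
After append 15 (leaves=[69, 91, 15]):
  L0: [69, 91, 15]
  L1: h(69,91)=(69*31+91)%997=236 h(15,15)=(15*31+15)%997=480 -> [236, 480]
  L2: h(236,480)=(236*31+480)%997=817 -> [817]
  root=817
After append 39 (leaves=[69, 91, 15, 39]):
  L0: [69, 91, 15, 39]
  L1: h(69,91)=(69*31+91)%997=236 h(15,39)=(15*31+39)%997=504 -> [236, 504]
  L2: h(236,504)=(236*31+504)%997=841 -> [841]
  root=841
After append 16 (leaves=[69, 91, 15, 39, 16]):
  L0: [69, 91, 15, 39, 16]
  L1: h(69,91)=(69*31+91)%997=236 h(15,39)=(15*31+39)%997=504 h(16,16)=(16*31+16)%997=512 -> [236, 504, 512]
  L2: h(236,504)=(236*31+504)%997=841 h(512,512)=(512*31+512)%997=432 -> [841, 432]
  L3: h(841,432)=(841*31+432)%997=581 -> [581]
  root=581
After append 76 (leaves=[69, 91, 15, 39, 16, 76]):
  L0: [69, 91, 15, 39, 16, 76]
  L1: h(69,91)=(69*31+91)%997=236 h(15,39)=(15*31+39)%997=504 h(16,76)=(16*31+76)%997=572 -> [236, 504, 572]
  L2: h(236,504)=(236*31+504)%997=841 h(572,572)=(572*31+572)%997=358 -> [841, 358]
  L3: h(841,358)=(841*31+358)%997=507 -> [507]
  root=507
After append 23 (leaves=[69, 91, 15, 39, 16, 76, 23]):
  L0: [69, 91, 15, 39, 16, 76, 23]
  L1: h(69,91)=(69*31+91)%997=236 h(15,39)=(15*31+39)%997=504 h(16,76)=(16*31+76)%997=572 h(23,23)=(23*31+23)%997=736 -> [236, 504, 572, 736]
  L2: h(236,504)=(236*31+504)%997=841 h(572,736)=(572*31+736)%997=522 -> [841, 522]
  L3: h(841,522)=(841*31+522)%997=671 -> [671]
  root=671

Answer: 69 236 817 841 581 507 671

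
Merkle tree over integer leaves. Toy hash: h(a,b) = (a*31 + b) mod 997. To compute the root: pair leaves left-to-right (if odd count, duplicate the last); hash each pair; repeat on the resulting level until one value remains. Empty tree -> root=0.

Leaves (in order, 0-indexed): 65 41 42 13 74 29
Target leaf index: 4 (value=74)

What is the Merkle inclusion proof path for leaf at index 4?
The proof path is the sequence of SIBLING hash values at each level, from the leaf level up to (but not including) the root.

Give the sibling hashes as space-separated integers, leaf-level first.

Answer: 29 329 246

Derivation:
L0 (leaves): [65, 41, 42, 13, 74, 29], target index=4
L1: h(65,41)=(65*31+41)%997=62 [pair 0] h(42,13)=(42*31+13)%997=318 [pair 1] h(74,29)=(74*31+29)%997=329 [pair 2] -> [62, 318, 329]
  Sibling for proof at L0: 29
L2: h(62,318)=(62*31+318)%997=246 [pair 0] h(329,329)=(329*31+329)%997=558 [pair 1] -> [246, 558]
  Sibling for proof at L1: 329
L3: h(246,558)=(246*31+558)%997=208 [pair 0] -> [208]
  Sibling for proof at L2: 246
Root: 208
Proof path (sibling hashes from leaf to root): [29, 329, 246]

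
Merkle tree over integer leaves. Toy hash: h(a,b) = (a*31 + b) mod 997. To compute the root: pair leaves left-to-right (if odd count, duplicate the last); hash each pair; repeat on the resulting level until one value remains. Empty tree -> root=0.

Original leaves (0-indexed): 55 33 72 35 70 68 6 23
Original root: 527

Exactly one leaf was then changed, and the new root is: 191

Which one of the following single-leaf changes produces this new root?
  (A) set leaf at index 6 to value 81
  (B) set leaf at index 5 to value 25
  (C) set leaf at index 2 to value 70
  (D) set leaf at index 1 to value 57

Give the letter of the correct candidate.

Answer: B

Derivation:
Original leaves: [55, 33, 72, 35, 70, 68, 6, 23]
Target new root: 191
Try each candidate change and compute the resulting root:
Candidate A: set leaf[6] = 81 -> leaves = [55, 33, 72, 35, 70, 68, 81, 23]
  L0: [55, 33, 72, 35, 70, 68, 81, 23]
  L1: h(55,33)=(55*31+33)%997=741 h(72,35)=(72*31+35)%997=273 h(70,68)=(70*31+68)%997=244 h(81,23)=(81*31+23)%997=540 -> [741, 273, 244, 540]
  L2: h(741,273)=(741*31+273)%997=313 h(244,540)=(244*31+540)%997=128 -> [313, 128]
  L3: h(313,128)=(313*31+128)%997=858 -> [858]
  root = 858 != target 191
Candidate B: set leaf[5] = 25 -> leaves = [55, 33, 72, 35, 70, 25, 6, 23]
  L0: [55, 33, 72, 35, 70, 25, 6, 23]
  L1: h(55,33)=(55*31+33)%997=741 h(72,35)=(72*31+35)%997=273 h(70,25)=(70*31+25)%997=201 h(6,23)=(6*31+23)%997=209 -> [741, 273, 201, 209]
  L2: h(741,273)=(741*31+273)%997=313 h(201,209)=(201*31+209)%997=458 -> [313, 458]
  L3: h(313,458)=(313*31+458)%997=191 -> [191]
  root = 191 == target 191  ** MATCH **
Candidate C: set leaf[2] = 70 -> leaves = [55, 33, 70, 35, 70, 68, 6, 23]
  L0: [55, 33, 70, 35, 70, 68, 6, 23]
  L1: h(55,33)=(55*31+33)%997=741 h(70,35)=(70*31+35)%997=211 h(70,68)=(70*31+68)%997=244 h(6,23)=(6*31+23)%997=209 -> [741, 211, 244, 209]
  L2: h(741,211)=(741*31+211)%997=251 h(244,209)=(244*31+209)%997=794 -> [251, 794]
  L3: h(251,794)=(251*31+794)%997=599 -> [599]
  root = 599 != target 191
Candidate D: set leaf[1] = 57 -> leaves = [55, 57, 72, 35, 70, 68, 6, 23]
  L0: [55, 57, 72, 35, 70, 68, 6, 23]
  L1: h(55,57)=(55*31+57)%997=765 h(72,35)=(72*31+35)%997=273 h(70,68)=(70*31+68)%997=244 h(6,23)=(6*31+23)%997=209 -> [765, 273, 244, 209]
  L2: h(765,273)=(765*31+273)%997=60 h(244,209)=(244*31+209)%997=794 -> [60, 794]
  L3: h(60,794)=(60*31+794)%997=660 -> [660]
  root = 660 != target 191
Candidate B produces the target root.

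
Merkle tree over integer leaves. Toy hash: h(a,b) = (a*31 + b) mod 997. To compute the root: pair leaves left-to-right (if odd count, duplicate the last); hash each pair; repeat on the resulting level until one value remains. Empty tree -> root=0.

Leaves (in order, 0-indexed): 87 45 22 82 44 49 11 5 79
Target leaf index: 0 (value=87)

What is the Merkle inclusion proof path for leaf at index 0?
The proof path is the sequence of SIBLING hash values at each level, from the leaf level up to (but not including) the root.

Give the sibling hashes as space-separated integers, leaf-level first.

Answer: 45 764 281 460

Derivation:
L0 (leaves): [87, 45, 22, 82, 44, 49, 11, 5, 79], target index=0
L1: h(87,45)=(87*31+45)%997=748 [pair 0] h(22,82)=(22*31+82)%997=764 [pair 1] h(44,49)=(44*31+49)%997=416 [pair 2] h(11,5)=(11*31+5)%997=346 [pair 3] h(79,79)=(79*31+79)%997=534 [pair 4] -> [748, 764, 416, 346, 534]
  Sibling for proof at L0: 45
L2: h(748,764)=(748*31+764)%997=24 [pair 0] h(416,346)=(416*31+346)%997=281 [pair 1] h(534,534)=(534*31+534)%997=139 [pair 2] -> [24, 281, 139]
  Sibling for proof at L1: 764
L3: h(24,281)=(24*31+281)%997=28 [pair 0] h(139,139)=(139*31+139)%997=460 [pair 1] -> [28, 460]
  Sibling for proof at L2: 281
L4: h(28,460)=(28*31+460)%997=331 [pair 0] -> [331]
  Sibling for proof at L3: 460
Root: 331
Proof path (sibling hashes from leaf to root): [45, 764, 281, 460]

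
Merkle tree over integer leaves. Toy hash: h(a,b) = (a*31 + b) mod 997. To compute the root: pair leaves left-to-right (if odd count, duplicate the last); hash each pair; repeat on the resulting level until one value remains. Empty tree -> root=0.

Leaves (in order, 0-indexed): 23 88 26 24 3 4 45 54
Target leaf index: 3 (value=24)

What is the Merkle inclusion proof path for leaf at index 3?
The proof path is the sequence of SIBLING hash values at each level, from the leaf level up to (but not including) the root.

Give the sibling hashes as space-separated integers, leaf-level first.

L0 (leaves): [23, 88, 26, 24, 3, 4, 45, 54], target index=3
L1: h(23,88)=(23*31+88)%997=801 [pair 0] h(26,24)=(26*31+24)%997=830 [pair 1] h(3,4)=(3*31+4)%997=97 [pair 2] h(45,54)=(45*31+54)%997=452 [pair 3] -> [801, 830, 97, 452]
  Sibling for proof at L0: 26
L2: h(801,830)=(801*31+830)%997=736 [pair 0] h(97,452)=(97*31+452)%997=468 [pair 1] -> [736, 468]
  Sibling for proof at L1: 801
L3: h(736,468)=(736*31+468)%997=353 [pair 0] -> [353]
  Sibling for proof at L2: 468
Root: 353
Proof path (sibling hashes from leaf to root): [26, 801, 468]

Answer: 26 801 468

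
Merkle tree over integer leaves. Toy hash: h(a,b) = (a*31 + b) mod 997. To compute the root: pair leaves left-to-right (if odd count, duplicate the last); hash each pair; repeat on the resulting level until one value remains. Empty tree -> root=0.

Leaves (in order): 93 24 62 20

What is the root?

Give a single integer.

L0: [93, 24, 62, 20]
L1: h(93,24)=(93*31+24)%997=913 h(62,20)=(62*31+20)%997=945 -> [913, 945]
L2: h(913,945)=(913*31+945)%997=335 -> [335]

Answer: 335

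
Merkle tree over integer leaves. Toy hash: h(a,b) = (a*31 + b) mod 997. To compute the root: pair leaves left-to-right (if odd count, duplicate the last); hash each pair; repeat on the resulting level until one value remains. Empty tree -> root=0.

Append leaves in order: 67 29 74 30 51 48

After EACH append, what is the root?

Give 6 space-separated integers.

Answer: 67 112 855 811 596 500

Derivation:
After append 67 (leaves=[67]):
  L0: [67]
  root=67
After append 29 (leaves=[67, 29]):
  L0: [67, 29]
  L1: h(67,29)=(67*31+29)%997=112 -> [112]
  root=112
After append 74 (leaves=[67, 29, 74]):
  L0: [67, 29, 74]
  L1: h(67,29)=(67*31+29)%997=112 h(74,74)=(74*31+74)%997=374 -> [112, 374]
  L2: h(112,374)=(112*31+374)%997=855 -> [855]
  root=855
After append 30 (leaves=[67, 29, 74, 30]):
  L0: [67, 29, 74, 30]
  L1: h(67,29)=(67*31+29)%997=112 h(74,30)=(74*31+30)%997=330 -> [112, 330]
  L2: h(112,330)=(112*31+330)%997=811 -> [811]
  root=811
After append 51 (leaves=[67, 29, 74, 30, 51]):
  L0: [67, 29, 74, 30, 51]
  L1: h(67,29)=(67*31+29)%997=112 h(74,30)=(74*31+30)%997=330 h(51,51)=(51*31+51)%997=635 -> [112, 330, 635]
  L2: h(112,330)=(112*31+330)%997=811 h(635,635)=(635*31+635)%997=380 -> [811, 380]
  L3: h(811,380)=(811*31+380)%997=596 -> [596]
  root=596
After append 48 (leaves=[67, 29, 74, 30, 51, 48]):
  L0: [67, 29, 74, 30, 51, 48]
  L1: h(67,29)=(67*31+29)%997=112 h(74,30)=(74*31+30)%997=330 h(51,48)=(51*31+48)%997=632 -> [112, 330, 632]
  L2: h(112,330)=(112*31+330)%997=811 h(632,632)=(632*31+632)%997=284 -> [811, 284]
  L3: h(811,284)=(811*31+284)%997=500 -> [500]
  root=500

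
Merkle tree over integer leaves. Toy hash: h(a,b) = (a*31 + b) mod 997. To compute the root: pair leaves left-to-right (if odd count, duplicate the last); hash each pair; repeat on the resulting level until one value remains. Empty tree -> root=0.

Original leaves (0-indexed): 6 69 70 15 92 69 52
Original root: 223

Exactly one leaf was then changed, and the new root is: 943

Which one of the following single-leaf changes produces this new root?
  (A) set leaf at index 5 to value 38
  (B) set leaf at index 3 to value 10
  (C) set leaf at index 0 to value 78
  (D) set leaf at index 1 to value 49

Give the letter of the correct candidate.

Answer: D

Derivation:
Original leaves: [6, 69, 70, 15, 92, 69, 52]
Target new root: 943
Try each candidate change and compute the resulting root:
Candidate A: set leaf[5] = 38 -> leaves = [6, 69, 70, 15, 92, 38, 52]
  L0: [6, 69, 70, 15, 92, 38, 52]
  L1: h(6,69)=(6*31+69)%997=255 h(70,15)=(70*31+15)%997=191 h(92,38)=(92*31+38)%997=896 h(52,52)=(52*31+52)%997=667 -> [255, 191, 896, 667]
  L2: h(255,191)=(255*31+191)%997=120 h(896,667)=(896*31+667)%997=527 -> [120, 527]
  L3: h(120,527)=(120*31+527)%997=259 -> [259]
  root = 259 != target 943
Candidate B: set leaf[3] = 10 -> leaves = [6, 69, 70, 10, 92, 69, 52]
  L0: [6, 69, 70, 10, 92, 69, 52]
  L1: h(6,69)=(6*31+69)%997=255 h(70,10)=(70*31+10)%997=186 h(92,69)=(92*31+69)%997=927 h(52,52)=(52*31+52)%997=667 -> [255, 186, 927, 667]
  L2: h(255,186)=(255*31+186)%997=115 h(927,667)=(927*31+667)%997=491 -> [115, 491]
  L3: h(115,491)=(115*31+491)%997=68 -> [68]
  root = 68 != target 943
Candidate C: set leaf[0] = 78 -> leaves = [78, 69, 70, 15, 92, 69, 52]
  L0: [78, 69, 70, 15, 92, 69, 52]
  L1: h(78,69)=(78*31+69)%997=493 h(70,15)=(70*31+15)%997=191 h(92,69)=(92*31+69)%997=927 h(52,52)=(52*31+52)%997=667 -> [493, 191, 927, 667]
  L2: h(493,191)=(493*31+191)%997=519 h(927,667)=(927*31+667)%997=491 -> [519, 491]
  L3: h(519,491)=(519*31+491)%997=628 -> [628]
  root = 628 != target 943
Candidate D: set leaf[1] = 49 -> leaves = [6, 49, 70, 15, 92, 69, 52]
  L0: [6, 49, 70, 15, 92, 69, 52]
  L1: h(6,49)=(6*31+49)%997=235 h(70,15)=(70*31+15)%997=191 h(92,69)=(92*31+69)%997=927 h(52,52)=(52*31+52)%997=667 -> [235, 191, 927, 667]
  L2: h(235,191)=(235*31+191)%997=497 h(927,667)=(927*31+667)%997=491 -> [497, 491]
  L3: h(497,491)=(497*31+491)%997=943 -> [943]
  root = 943 == target 943  ** MATCH **
Candidate D produces the target root.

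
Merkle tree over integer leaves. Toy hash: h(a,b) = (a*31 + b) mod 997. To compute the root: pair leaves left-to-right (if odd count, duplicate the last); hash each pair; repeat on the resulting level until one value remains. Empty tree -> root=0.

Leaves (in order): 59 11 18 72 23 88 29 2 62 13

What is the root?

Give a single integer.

Answer: 127

Derivation:
L0: [59, 11, 18, 72, 23, 88, 29, 2, 62, 13]
L1: h(59,11)=(59*31+11)%997=843 h(18,72)=(18*31+72)%997=630 h(23,88)=(23*31+88)%997=801 h(29,2)=(29*31+2)%997=901 h(62,13)=(62*31+13)%997=938 -> [843, 630, 801, 901, 938]
L2: h(843,630)=(843*31+630)%997=841 h(801,901)=(801*31+901)%997=807 h(938,938)=(938*31+938)%997=106 -> [841, 807, 106]
L3: h(841,807)=(841*31+807)%997=956 h(106,106)=(106*31+106)%997=401 -> [956, 401]
L4: h(956,401)=(956*31+401)%997=127 -> [127]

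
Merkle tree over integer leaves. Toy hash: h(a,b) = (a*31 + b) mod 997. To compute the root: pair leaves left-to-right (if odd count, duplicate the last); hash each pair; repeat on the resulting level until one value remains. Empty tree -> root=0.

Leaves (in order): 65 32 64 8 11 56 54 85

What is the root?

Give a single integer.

Answer: 132

Derivation:
L0: [65, 32, 64, 8, 11, 56, 54, 85]
L1: h(65,32)=(65*31+32)%997=53 h(64,8)=(64*31+8)%997=995 h(11,56)=(11*31+56)%997=397 h(54,85)=(54*31+85)%997=762 -> [53, 995, 397, 762]
L2: h(53,995)=(53*31+995)%997=644 h(397,762)=(397*31+762)%997=108 -> [644, 108]
L3: h(644,108)=(644*31+108)%997=132 -> [132]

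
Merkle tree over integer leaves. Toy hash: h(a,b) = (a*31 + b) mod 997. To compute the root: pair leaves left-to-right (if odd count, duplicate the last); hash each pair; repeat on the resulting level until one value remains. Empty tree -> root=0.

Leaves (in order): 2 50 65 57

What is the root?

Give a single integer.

Answer: 559

Derivation:
L0: [2, 50, 65, 57]
L1: h(2,50)=(2*31+50)%997=112 h(65,57)=(65*31+57)%997=78 -> [112, 78]
L2: h(112,78)=(112*31+78)%997=559 -> [559]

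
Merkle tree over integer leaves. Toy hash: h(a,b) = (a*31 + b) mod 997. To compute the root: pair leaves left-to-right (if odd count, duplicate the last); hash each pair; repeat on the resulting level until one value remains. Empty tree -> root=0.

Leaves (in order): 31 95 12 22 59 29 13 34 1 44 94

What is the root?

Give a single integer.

Answer: 398

Derivation:
L0: [31, 95, 12, 22, 59, 29, 13, 34, 1, 44, 94]
L1: h(31,95)=(31*31+95)%997=59 h(12,22)=(12*31+22)%997=394 h(59,29)=(59*31+29)%997=861 h(13,34)=(13*31+34)%997=437 h(1,44)=(1*31+44)%997=75 h(94,94)=(94*31+94)%997=17 -> [59, 394, 861, 437, 75, 17]
L2: h(59,394)=(59*31+394)%997=229 h(861,437)=(861*31+437)%997=209 h(75,17)=(75*31+17)%997=348 -> [229, 209, 348]
L3: h(229,209)=(229*31+209)%997=329 h(348,348)=(348*31+348)%997=169 -> [329, 169]
L4: h(329,169)=(329*31+169)%997=398 -> [398]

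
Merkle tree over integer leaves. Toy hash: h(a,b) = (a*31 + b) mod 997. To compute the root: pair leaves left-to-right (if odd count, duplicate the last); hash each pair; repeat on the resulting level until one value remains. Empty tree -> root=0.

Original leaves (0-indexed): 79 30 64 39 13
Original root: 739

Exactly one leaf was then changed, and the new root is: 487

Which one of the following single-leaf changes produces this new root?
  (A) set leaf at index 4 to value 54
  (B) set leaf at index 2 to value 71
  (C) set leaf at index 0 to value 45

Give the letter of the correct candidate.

Answer: B

Derivation:
Original leaves: [79, 30, 64, 39, 13]
Target new root: 487
Try each candidate change and compute the resulting root:
Candidate A: set leaf[4] = 54 -> leaves = [79, 30, 64, 39, 54]
  L0: [79, 30, 64, 39, 54]
  L1: h(79,30)=(79*31+30)%997=485 h(64,39)=(64*31+39)%997=29 h(54,54)=(54*31+54)%997=731 -> [485, 29, 731]
  L2: h(485,29)=(485*31+29)%997=109 h(731,731)=(731*31+731)%997=461 -> [109, 461]
  L3: h(109,461)=(109*31+461)%997=849 -> [849]
  root = 849 != target 487
Candidate B: set leaf[2] = 71 -> leaves = [79, 30, 71, 39, 13]
  L0: [79, 30, 71, 39, 13]
  L1: h(79,30)=(79*31+30)%997=485 h(71,39)=(71*31+39)%997=246 h(13,13)=(13*31+13)%997=416 -> [485, 246, 416]
  L2: h(485,246)=(485*31+246)%997=326 h(416,416)=(416*31+416)%997=351 -> [326, 351]
  L3: h(326,351)=(326*31+351)%997=487 -> [487]
  root = 487 == target 487  ** MATCH **
Candidate C: set leaf[0] = 45 -> leaves = [45, 30, 64, 39, 13]
  L0: [45, 30, 64, 39, 13]
  L1: h(45,30)=(45*31+30)%997=428 h(64,39)=(64*31+39)%997=29 h(13,13)=(13*31+13)%997=416 -> [428, 29, 416]
  L2: h(428,29)=(428*31+29)%997=336 h(416,416)=(416*31+416)%997=351 -> [336, 351]
  L3: h(336,351)=(336*31+351)%997=797 -> [797]
  root = 797 != target 487
Candidate B produces the target root.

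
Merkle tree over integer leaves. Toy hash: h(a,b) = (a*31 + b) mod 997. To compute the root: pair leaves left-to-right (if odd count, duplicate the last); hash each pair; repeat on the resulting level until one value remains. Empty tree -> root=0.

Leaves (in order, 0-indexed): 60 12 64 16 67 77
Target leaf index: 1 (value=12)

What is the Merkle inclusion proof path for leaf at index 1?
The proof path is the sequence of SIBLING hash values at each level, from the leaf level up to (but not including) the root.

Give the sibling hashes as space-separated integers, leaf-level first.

Answer: 60 6 135

Derivation:
L0 (leaves): [60, 12, 64, 16, 67, 77], target index=1
L1: h(60,12)=(60*31+12)%997=875 [pair 0] h(64,16)=(64*31+16)%997=6 [pair 1] h(67,77)=(67*31+77)%997=160 [pair 2] -> [875, 6, 160]
  Sibling for proof at L0: 60
L2: h(875,6)=(875*31+6)%997=212 [pair 0] h(160,160)=(160*31+160)%997=135 [pair 1] -> [212, 135]
  Sibling for proof at L1: 6
L3: h(212,135)=(212*31+135)%997=725 [pair 0] -> [725]
  Sibling for proof at L2: 135
Root: 725
Proof path (sibling hashes from leaf to root): [60, 6, 135]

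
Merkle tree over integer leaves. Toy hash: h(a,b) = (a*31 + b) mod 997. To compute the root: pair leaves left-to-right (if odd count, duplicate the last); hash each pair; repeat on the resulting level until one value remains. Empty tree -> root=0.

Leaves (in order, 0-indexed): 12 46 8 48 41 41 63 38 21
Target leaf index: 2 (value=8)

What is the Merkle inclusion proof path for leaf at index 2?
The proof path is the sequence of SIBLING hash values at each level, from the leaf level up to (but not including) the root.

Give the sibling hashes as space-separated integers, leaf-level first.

L0 (leaves): [12, 46, 8, 48, 41, 41, 63, 38, 21], target index=2
L1: h(12,46)=(12*31+46)%997=418 [pair 0] h(8,48)=(8*31+48)%997=296 [pair 1] h(41,41)=(41*31+41)%997=315 [pair 2] h(63,38)=(63*31+38)%997=994 [pair 3] h(21,21)=(21*31+21)%997=672 [pair 4] -> [418, 296, 315, 994, 672]
  Sibling for proof at L0: 48
L2: h(418,296)=(418*31+296)%997=293 [pair 0] h(315,994)=(315*31+994)%997=789 [pair 1] h(672,672)=(672*31+672)%997=567 [pair 2] -> [293, 789, 567]
  Sibling for proof at L1: 418
L3: h(293,789)=(293*31+789)%997=899 [pair 0] h(567,567)=(567*31+567)%997=198 [pair 1] -> [899, 198]
  Sibling for proof at L2: 789
L4: h(899,198)=(899*31+198)%997=151 [pair 0] -> [151]
  Sibling for proof at L3: 198
Root: 151
Proof path (sibling hashes from leaf to root): [48, 418, 789, 198]

Answer: 48 418 789 198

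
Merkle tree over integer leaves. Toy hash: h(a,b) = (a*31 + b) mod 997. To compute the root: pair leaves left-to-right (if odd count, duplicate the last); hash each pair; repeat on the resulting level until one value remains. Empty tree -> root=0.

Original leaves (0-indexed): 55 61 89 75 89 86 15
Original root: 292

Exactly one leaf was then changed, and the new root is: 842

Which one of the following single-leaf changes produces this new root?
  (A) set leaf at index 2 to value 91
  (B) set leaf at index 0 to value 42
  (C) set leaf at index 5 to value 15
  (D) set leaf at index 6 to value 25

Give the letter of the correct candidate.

Answer: B

Derivation:
Original leaves: [55, 61, 89, 75, 89, 86, 15]
Target new root: 842
Try each candidate change and compute the resulting root:
Candidate A: set leaf[2] = 91 -> leaves = [55, 61, 91, 75, 89, 86, 15]
  L0: [55, 61, 91, 75, 89, 86, 15]
  L1: h(55,61)=(55*31+61)%997=769 h(91,75)=(91*31+75)%997=902 h(89,86)=(89*31+86)%997=851 h(15,15)=(15*31+15)%997=480 -> [769, 902, 851, 480]
  L2: h(769,902)=(769*31+902)%997=813 h(851,480)=(851*31+480)%997=939 -> [813, 939]
  L3: h(813,939)=(813*31+939)%997=220 -> [220]
  root = 220 != target 842
Candidate B: set leaf[0] = 42 -> leaves = [42, 61, 89, 75, 89, 86, 15]
  L0: [42, 61, 89, 75, 89, 86, 15]
  L1: h(42,61)=(42*31+61)%997=366 h(89,75)=(89*31+75)%997=840 h(89,86)=(89*31+86)%997=851 h(15,15)=(15*31+15)%997=480 -> [366, 840, 851, 480]
  L2: h(366,840)=(366*31+840)%997=222 h(851,480)=(851*31+480)%997=939 -> [222, 939]
  L3: h(222,939)=(222*31+939)%997=842 -> [842]
  root = 842 == target 842  ** MATCH **
Candidate C: set leaf[5] = 15 -> leaves = [55, 61, 89, 75, 89, 15, 15]
  L0: [55, 61, 89, 75, 89, 15, 15]
  L1: h(55,61)=(55*31+61)%997=769 h(89,75)=(89*31+75)%997=840 h(89,15)=(89*31+15)%997=780 h(15,15)=(15*31+15)%997=480 -> [769, 840, 780, 480]
  L2: h(769,840)=(769*31+840)%997=751 h(780,480)=(780*31+480)%997=732 -> [751, 732]
  L3: h(751,732)=(751*31+732)%997=85 -> [85]
  root = 85 != target 842
Candidate D: set leaf[6] = 25 -> leaves = [55, 61, 89, 75, 89, 86, 25]
  L0: [55, 61, 89, 75, 89, 86, 25]
  L1: h(55,61)=(55*31+61)%997=769 h(89,75)=(89*31+75)%997=840 h(89,86)=(89*31+86)%997=851 h(25,25)=(25*31+25)%997=800 -> [769, 840, 851, 800]
  L2: h(769,840)=(769*31+840)%997=751 h(851,800)=(851*31+800)%997=262 -> [751, 262]
  L3: h(751,262)=(751*31+262)%997=612 -> [612]
  root = 612 != target 842
Candidate B produces the target root.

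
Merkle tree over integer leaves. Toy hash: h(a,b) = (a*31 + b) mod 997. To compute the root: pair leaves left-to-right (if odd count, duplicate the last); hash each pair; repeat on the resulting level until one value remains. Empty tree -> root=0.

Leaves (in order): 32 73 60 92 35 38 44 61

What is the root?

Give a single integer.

Answer: 584

Derivation:
L0: [32, 73, 60, 92, 35, 38, 44, 61]
L1: h(32,73)=(32*31+73)%997=68 h(60,92)=(60*31+92)%997=955 h(35,38)=(35*31+38)%997=126 h(44,61)=(44*31+61)%997=428 -> [68, 955, 126, 428]
L2: h(68,955)=(68*31+955)%997=72 h(126,428)=(126*31+428)%997=346 -> [72, 346]
L3: h(72,346)=(72*31+346)%997=584 -> [584]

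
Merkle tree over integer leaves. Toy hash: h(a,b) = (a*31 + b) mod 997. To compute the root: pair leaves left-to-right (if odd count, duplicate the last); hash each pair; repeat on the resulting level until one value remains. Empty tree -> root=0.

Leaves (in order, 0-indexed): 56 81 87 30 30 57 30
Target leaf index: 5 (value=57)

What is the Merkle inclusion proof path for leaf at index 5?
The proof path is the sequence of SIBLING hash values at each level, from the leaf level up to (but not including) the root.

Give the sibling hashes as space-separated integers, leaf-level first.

Answer: 30 960 231

Derivation:
L0 (leaves): [56, 81, 87, 30, 30, 57, 30], target index=5
L1: h(56,81)=(56*31+81)%997=820 [pair 0] h(87,30)=(87*31+30)%997=733 [pair 1] h(30,57)=(30*31+57)%997=987 [pair 2] h(30,30)=(30*31+30)%997=960 [pair 3] -> [820, 733, 987, 960]
  Sibling for proof at L0: 30
L2: h(820,733)=(820*31+733)%997=231 [pair 0] h(987,960)=(987*31+960)%997=650 [pair 1] -> [231, 650]
  Sibling for proof at L1: 960
L3: h(231,650)=(231*31+650)%997=832 [pair 0] -> [832]
  Sibling for proof at L2: 231
Root: 832
Proof path (sibling hashes from leaf to root): [30, 960, 231]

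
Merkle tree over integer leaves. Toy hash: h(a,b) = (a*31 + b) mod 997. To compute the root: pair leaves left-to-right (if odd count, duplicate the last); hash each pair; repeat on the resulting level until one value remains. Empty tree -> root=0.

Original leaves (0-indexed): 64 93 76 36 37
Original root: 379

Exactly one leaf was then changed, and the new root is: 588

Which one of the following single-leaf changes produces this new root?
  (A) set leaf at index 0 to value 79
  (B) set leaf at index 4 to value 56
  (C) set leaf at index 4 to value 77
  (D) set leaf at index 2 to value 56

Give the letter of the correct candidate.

Answer: A

Derivation:
Original leaves: [64, 93, 76, 36, 37]
Target new root: 588
Try each candidate change and compute the resulting root:
Candidate A: set leaf[0] = 79 -> leaves = [79, 93, 76, 36, 37]
  L0: [79, 93, 76, 36, 37]
  L1: h(79,93)=(79*31+93)%997=548 h(76,36)=(76*31+36)%997=398 h(37,37)=(37*31+37)%997=187 -> [548, 398, 187]
  L2: h(548,398)=(548*31+398)%997=437 h(187,187)=(187*31+187)%997=2 -> [437, 2]
  L3: h(437,2)=(437*31+2)%997=588 -> [588]
  root = 588 == target 588  ** MATCH **
Candidate B: set leaf[4] = 56 -> leaves = [64, 93, 76, 36, 56]
  L0: [64, 93, 76, 36, 56]
  L1: h(64,93)=(64*31+93)%997=83 h(76,36)=(76*31+36)%997=398 h(56,56)=(56*31+56)%997=795 -> [83, 398, 795]
  L2: h(83,398)=(83*31+398)%997=977 h(795,795)=(795*31+795)%997=515 -> [977, 515]
  L3: h(977,515)=(977*31+515)%997=892 -> [892]
  root = 892 != target 588
Candidate C: set leaf[4] = 77 -> leaves = [64, 93, 76, 36, 77]
  L0: [64, 93, 76, 36, 77]
  L1: h(64,93)=(64*31+93)%997=83 h(76,36)=(76*31+36)%997=398 h(77,77)=(77*31+77)%997=470 -> [83, 398, 470]
  L2: h(83,398)=(83*31+398)%997=977 h(470,470)=(470*31+470)%997=85 -> [977, 85]
  L3: h(977,85)=(977*31+85)%997=462 -> [462]
  root = 462 != target 588
Candidate D: set leaf[2] = 56 -> leaves = [64, 93, 56, 36, 37]
  L0: [64, 93, 56, 36, 37]
  L1: h(64,93)=(64*31+93)%997=83 h(56,36)=(56*31+36)%997=775 h(37,37)=(37*31+37)%997=187 -> [83, 775, 187]
  L2: h(83,775)=(83*31+775)%997=357 h(187,187)=(187*31+187)%997=2 -> [357, 2]
  L3: h(357,2)=(357*31+2)%997=102 -> [102]
  root = 102 != target 588
Candidate A produces the target root.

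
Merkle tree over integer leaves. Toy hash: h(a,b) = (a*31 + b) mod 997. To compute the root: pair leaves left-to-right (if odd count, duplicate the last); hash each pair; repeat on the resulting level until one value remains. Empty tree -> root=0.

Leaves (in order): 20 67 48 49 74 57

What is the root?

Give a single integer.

L0: [20, 67, 48, 49, 74, 57]
L1: h(20,67)=(20*31+67)%997=687 h(48,49)=(48*31+49)%997=540 h(74,57)=(74*31+57)%997=357 -> [687, 540, 357]
L2: h(687,540)=(687*31+540)%997=900 h(357,357)=(357*31+357)%997=457 -> [900, 457]
L3: h(900,457)=(900*31+457)%997=441 -> [441]

Answer: 441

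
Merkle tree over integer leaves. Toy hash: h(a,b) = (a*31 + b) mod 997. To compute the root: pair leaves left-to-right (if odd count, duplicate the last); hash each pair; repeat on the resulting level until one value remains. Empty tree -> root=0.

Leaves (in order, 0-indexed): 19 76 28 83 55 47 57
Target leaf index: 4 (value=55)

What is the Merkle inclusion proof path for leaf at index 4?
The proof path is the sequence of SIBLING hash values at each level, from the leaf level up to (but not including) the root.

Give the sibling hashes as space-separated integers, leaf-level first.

L0 (leaves): [19, 76, 28, 83, 55, 47, 57], target index=4
L1: h(19,76)=(19*31+76)%997=665 [pair 0] h(28,83)=(28*31+83)%997=951 [pair 1] h(55,47)=(55*31+47)%997=755 [pair 2] h(57,57)=(57*31+57)%997=827 [pair 3] -> [665, 951, 755, 827]
  Sibling for proof at L0: 47
L2: h(665,951)=(665*31+951)%997=629 [pair 0] h(755,827)=(755*31+827)%997=304 [pair 1] -> [629, 304]
  Sibling for proof at L1: 827
L3: h(629,304)=(629*31+304)%997=860 [pair 0] -> [860]
  Sibling for proof at L2: 629
Root: 860
Proof path (sibling hashes from leaf to root): [47, 827, 629]

Answer: 47 827 629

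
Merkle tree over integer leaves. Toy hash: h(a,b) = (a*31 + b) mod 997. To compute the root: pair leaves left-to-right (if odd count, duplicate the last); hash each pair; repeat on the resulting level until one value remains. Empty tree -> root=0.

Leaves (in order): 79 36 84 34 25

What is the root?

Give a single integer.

Answer: 969

Derivation:
L0: [79, 36, 84, 34, 25]
L1: h(79,36)=(79*31+36)%997=491 h(84,34)=(84*31+34)%997=644 h(25,25)=(25*31+25)%997=800 -> [491, 644, 800]
L2: h(491,644)=(491*31+644)%997=910 h(800,800)=(800*31+800)%997=675 -> [910, 675]
L3: h(910,675)=(910*31+675)%997=969 -> [969]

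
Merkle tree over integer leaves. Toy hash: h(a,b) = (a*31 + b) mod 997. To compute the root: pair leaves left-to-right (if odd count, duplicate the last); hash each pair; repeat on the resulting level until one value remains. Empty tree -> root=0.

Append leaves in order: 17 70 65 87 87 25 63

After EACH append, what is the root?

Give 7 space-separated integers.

Answer: 17 597 647 669 157 167 458

Derivation:
After append 17 (leaves=[17]):
  L0: [17]
  root=17
After append 70 (leaves=[17, 70]):
  L0: [17, 70]
  L1: h(17,70)=(17*31+70)%997=597 -> [597]
  root=597
After append 65 (leaves=[17, 70, 65]):
  L0: [17, 70, 65]
  L1: h(17,70)=(17*31+70)%997=597 h(65,65)=(65*31+65)%997=86 -> [597, 86]
  L2: h(597,86)=(597*31+86)%997=647 -> [647]
  root=647
After append 87 (leaves=[17, 70, 65, 87]):
  L0: [17, 70, 65, 87]
  L1: h(17,70)=(17*31+70)%997=597 h(65,87)=(65*31+87)%997=108 -> [597, 108]
  L2: h(597,108)=(597*31+108)%997=669 -> [669]
  root=669
After append 87 (leaves=[17, 70, 65, 87, 87]):
  L0: [17, 70, 65, 87, 87]
  L1: h(17,70)=(17*31+70)%997=597 h(65,87)=(65*31+87)%997=108 h(87,87)=(87*31+87)%997=790 -> [597, 108, 790]
  L2: h(597,108)=(597*31+108)%997=669 h(790,790)=(790*31+790)%997=355 -> [669, 355]
  L3: h(669,355)=(669*31+355)%997=157 -> [157]
  root=157
After append 25 (leaves=[17, 70, 65, 87, 87, 25]):
  L0: [17, 70, 65, 87, 87, 25]
  L1: h(17,70)=(17*31+70)%997=597 h(65,87)=(65*31+87)%997=108 h(87,25)=(87*31+25)%997=728 -> [597, 108, 728]
  L2: h(597,108)=(597*31+108)%997=669 h(728,728)=(728*31+728)%997=365 -> [669, 365]
  L3: h(669,365)=(669*31+365)%997=167 -> [167]
  root=167
After append 63 (leaves=[17, 70, 65, 87, 87, 25, 63]):
  L0: [17, 70, 65, 87, 87, 25, 63]
  L1: h(17,70)=(17*31+70)%997=597 h(65,87)=(65*31+87)%997=108 h(87,25)=(87*31+25)%997=728 h(63,63)=(63*31+63)%997=22 -> [597, 108, 728, 22]
  L2: h(597,108)=(597*31+108)%997=669 h(728,22)=(728*31+22)%997=656 -> [669, 656]
  L3: h(669,656)=(669*31+656)%997=458 -> [458]
  root=458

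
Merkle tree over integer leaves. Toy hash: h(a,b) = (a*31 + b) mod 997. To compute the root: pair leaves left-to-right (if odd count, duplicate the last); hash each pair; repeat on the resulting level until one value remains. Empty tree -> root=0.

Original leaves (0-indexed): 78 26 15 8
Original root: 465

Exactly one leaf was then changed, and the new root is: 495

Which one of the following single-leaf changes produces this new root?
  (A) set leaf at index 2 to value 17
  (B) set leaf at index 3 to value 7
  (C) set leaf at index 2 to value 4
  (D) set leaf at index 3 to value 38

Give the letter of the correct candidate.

Original leaves: [78, 26, 15, 8]
Target new root: 495
Try each candidate change and compute the resulting root:
Candidate A: set leaf[2] = 17 -> leaves = [78, 26, 17, 8]
  L0: [78, 26, 17, 8]
  L1: h(78,26)=(78*31+26)%997=450 h(17,8)=(17*31+8)%997=535 -> [450, 535]
  L2: h(450,535)=(450*31+535)%997=527 -> [527]
  root = 527 != target 495
Candidate B: set leaf[3] = 7 -> leaves = [78, 26, 15, 7]
  L0: [78, 26, 15, 7]
  L1: h(78,26)=(78*31+26)%997=450 h(15,7)=(15*31+7)%997=472 -> [450, 472]
  L2: h(450,472)=(450*31+472)%997=464 -> [464]
  root = 464 != target 495
Candidate C: set leaf[2] = 4 -> leaves = [78, 26, 4, 8]
  L0: [78, 26, 4, 8]
  L1: h(78,26)=(78*31+26)%997=450 h(4,8)=(4*31+8)%997=132 -> [450, 132]
  L2: h(450,132)=(450*31+132)%997=124 -> [124]
  root = 124 != target 495
Candidate D: set leaf[3] = 38 -> leaves = [78, 26, 15, 38]
  L0: [78, 26, 15, 38]
  L1: h(78,26)=(78*31+26)%997=450 h(15,38)=(15*31+38)%997=503 -> [450, 503]
  L2: h(450,503)=(450*31+503)%997=495 -> [495]
  root = 495 == target 495  ** MATCH **
Candidate D produces the target root.

Answer: D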